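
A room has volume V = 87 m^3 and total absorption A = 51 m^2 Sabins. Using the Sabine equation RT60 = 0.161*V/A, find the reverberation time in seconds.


RT60 = 0.161 * 87 / 51 = 0.27465 s


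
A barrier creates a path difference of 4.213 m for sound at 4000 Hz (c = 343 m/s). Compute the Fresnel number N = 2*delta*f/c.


N = 2*delta*f/c = 2*delta/lambda, where lambda = c/f
lambda = 343 / 4000 = 0.08575 m
N = 2 * 4.213 / 0.08575 = 98.262


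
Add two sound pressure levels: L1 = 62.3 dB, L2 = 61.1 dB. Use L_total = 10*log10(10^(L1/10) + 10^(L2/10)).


10^(62.3/10) = 1.69824e+06
10^(61.1/10) = 1.28825e+06
Sum = 1.69824e+06 + 1.28825e+06 = 2.98649e+06
L_total = 10*log10(2.98649e+06) = 64.752 dB


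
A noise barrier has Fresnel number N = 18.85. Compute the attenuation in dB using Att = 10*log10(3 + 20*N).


3 + 20*N = 3 + 20*18.85 = 380
Att = 10*log10(380) = 25.798 dB


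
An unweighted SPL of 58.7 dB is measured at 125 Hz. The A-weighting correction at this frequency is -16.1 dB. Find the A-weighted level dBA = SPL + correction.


A-weighting table: 125 Hz -> -16.1 dB correction
SPL_A = SPL + correction = 58.7 + (-16.1) = 42.6 dBA


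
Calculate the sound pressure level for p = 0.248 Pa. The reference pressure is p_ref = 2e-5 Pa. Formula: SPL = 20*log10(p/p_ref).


p / p_ref = 0.248 / 2e-5 = 12400
SPL = 20 * log10(12400) = 81.868 dB


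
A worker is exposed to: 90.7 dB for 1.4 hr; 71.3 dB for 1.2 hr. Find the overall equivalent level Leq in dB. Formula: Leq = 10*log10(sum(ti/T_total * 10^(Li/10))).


T_total = 1.4 + 1.2 = 2.6 hr
(1.4/2.6) * 10^(90.7/10) = 6.32637e+08
(1.2/2.6) * 10^(71.3/10) = 6.22598e+06
Sum = 6.32637e+08 + 6.22598e+06 = 6.38863e+08
Leq = 10*log10(6.38863e+08) = 88.054 dB


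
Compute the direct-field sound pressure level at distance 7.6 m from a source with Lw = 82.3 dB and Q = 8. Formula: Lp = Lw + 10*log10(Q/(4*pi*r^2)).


4*pi*r^2 = 4*pi*7.6^2 = 725.834 m^2
Q / (4*pi*r^2) = 8 / 725.834 = 0.0110218
Lp = 82.3 + 10*log10(0.0110218) = 62.723 dB


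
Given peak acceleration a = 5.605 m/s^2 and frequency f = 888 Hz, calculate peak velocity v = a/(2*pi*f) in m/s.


omega = 2*pi*f = 2*pi*888 = 5579.47 rad/s
v = a / omega = 5.605 / 5579.47 = 0.0010046 m/s


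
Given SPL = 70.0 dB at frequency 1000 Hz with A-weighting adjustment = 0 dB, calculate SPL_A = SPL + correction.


A-weighting table: 1000 Hz -> 0 dB correction
SPL_A = SPL + correction = 70.0 + (0) = 70 dBA


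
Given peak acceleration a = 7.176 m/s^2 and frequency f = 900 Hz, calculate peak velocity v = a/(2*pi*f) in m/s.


omega = 2*pi*f = 2*pi*900 = 5654.87 rad/s
v = a / omega = 7.176 / 5654.87 = 0.001269 m/s


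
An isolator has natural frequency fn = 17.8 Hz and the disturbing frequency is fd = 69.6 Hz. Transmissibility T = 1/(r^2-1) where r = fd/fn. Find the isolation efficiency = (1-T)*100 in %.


r = 69.6 / 17.8 = 3.91011
r^2 - 1 = 3.91011^2 - 1 = 14.289
T = 1/14.289 = 0.0699839
Efficiency = (1 - 0.0699839)*100 = 93.002 %


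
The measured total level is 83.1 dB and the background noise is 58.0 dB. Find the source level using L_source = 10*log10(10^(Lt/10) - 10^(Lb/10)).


10^(83.1/10) = 2.04174e+08
10^(58.0/10) = 630957
Difference = 2.04174e+08 - 630957 = 2.03543e+08
L_source = 10*log10(2.03543e+08) = 83.087 dB


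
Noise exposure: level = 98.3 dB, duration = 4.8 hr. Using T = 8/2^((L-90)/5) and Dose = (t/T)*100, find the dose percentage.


T_allowed = 8 / 2^((98.3 - 90)/5) = 2.53151 hr
Dose = 4.8 / 2.53151 * 100 = 189.61 %


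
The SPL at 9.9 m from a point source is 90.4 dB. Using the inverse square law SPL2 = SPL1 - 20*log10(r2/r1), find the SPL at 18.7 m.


r2/r1 = 18.7/9.9 = 1.88889
Correction = 20*log10(1.88889) = 5.52413 dB
SPL2 = 90.4 - 5.52413 = 84.876 dB


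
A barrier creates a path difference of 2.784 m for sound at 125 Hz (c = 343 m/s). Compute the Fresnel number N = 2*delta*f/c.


N = 2*delta*f/c = 2*delta/lambda, where lambda = c/f
lambda = 343 / 125 = 2.744 m
N = 2 * 2.784 / 2.744 = 2.0292


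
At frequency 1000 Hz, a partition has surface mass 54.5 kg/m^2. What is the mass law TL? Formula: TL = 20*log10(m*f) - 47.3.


m * f = 54.5 * 1000 = 54500
20*log10(54500) = 94.7279 dB
TL = 94.7279 - 47.3 = 47.428 dB


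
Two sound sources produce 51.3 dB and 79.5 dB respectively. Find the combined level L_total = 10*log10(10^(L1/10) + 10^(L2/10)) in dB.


10^(51.3/10) = 134896
10^(79.5/10) = 8.91251e+07
Sum = 134896 + 8.91251e+07 = 8.926e+07
L_total = 10*log10(8.926e+07) = 79.507 dB


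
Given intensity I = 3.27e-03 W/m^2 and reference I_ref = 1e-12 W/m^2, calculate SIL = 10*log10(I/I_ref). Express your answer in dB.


I / I_ref = 3.27e-03 / 1e-12 = 3.27e+09
SIL = 10 * log10(3.27e+09) = 95.145 dB


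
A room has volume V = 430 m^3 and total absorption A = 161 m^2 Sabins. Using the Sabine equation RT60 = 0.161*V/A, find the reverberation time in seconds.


RT60 = 0.161 * 430 / 161 = 0.43 s


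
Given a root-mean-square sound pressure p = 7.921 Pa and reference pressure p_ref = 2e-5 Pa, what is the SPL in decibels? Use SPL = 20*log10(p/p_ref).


p / p_ref = 7.921 / 2e-5 = 396050
SPL = 20 * log10(396050) = 111.96 dB


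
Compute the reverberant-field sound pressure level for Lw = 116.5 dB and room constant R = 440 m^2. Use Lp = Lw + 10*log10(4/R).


4/R = 4/440 = 0.00909091
Lp = 116.5 + 10*log10(0.00909091) = 96.086 dB


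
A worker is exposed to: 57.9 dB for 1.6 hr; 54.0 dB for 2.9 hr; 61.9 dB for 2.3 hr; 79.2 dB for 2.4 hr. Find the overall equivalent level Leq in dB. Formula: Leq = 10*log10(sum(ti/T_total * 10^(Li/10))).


T_total = 1.6 + 2.9 + 2.3 + 2.4 = 9.2 hr
(1.6/9.2) * 10^(57.9/10) = 107234
(2.9/9.2) * 10^(54.0/10) = 79179
(2.3/9.2) * 10^(61.9/10) = 387204
(2.4/9.2) * 10^(79.2/10) = 2.16982e+07
Sum = 107234 + 79179 + 387204 + 2.16982e+07 = 2.22718e+07
Leq = 10*log10(2.22718e+07) = 73.478 dB


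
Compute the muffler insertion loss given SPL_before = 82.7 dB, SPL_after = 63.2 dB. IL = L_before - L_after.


Insertion loss = SPL without muffler - SPL with muffler
IL = 82.7 - 63.2 = 19.5 dB


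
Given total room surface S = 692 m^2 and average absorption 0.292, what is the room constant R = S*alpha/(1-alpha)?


R = 692 * 0.292 / (1 - 0.292) = 285.4 m^2


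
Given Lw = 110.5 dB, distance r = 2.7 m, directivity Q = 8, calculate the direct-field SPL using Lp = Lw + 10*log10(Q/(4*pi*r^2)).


4*pi*r^2 = 4*pi*2.7^2 = 91.6088 m^2
Q / (4*pi*r^2) = 8 / 91.6088 = 0.0873279
Lp = 110.5 + 10*log10(0.0873279) = 99.912 dB


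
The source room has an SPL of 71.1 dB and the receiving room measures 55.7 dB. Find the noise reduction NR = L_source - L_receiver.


NR = L_source - L_receiver (difference between source and receiving room levels)
NR = 71.1 - 55.7 = 15.4 dB


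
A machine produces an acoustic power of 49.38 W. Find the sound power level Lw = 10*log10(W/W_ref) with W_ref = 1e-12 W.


W / W_ref = 49.38 / 1e-12 = 4.938e+13
Lw = 10 * log10(4.938e+13) = 136.94 dB


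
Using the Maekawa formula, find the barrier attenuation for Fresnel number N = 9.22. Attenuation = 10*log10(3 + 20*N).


3 + 20*N = 3 + 20*9.22 = 187.4
Att = 10*log10(187.4) = 22.728 dB


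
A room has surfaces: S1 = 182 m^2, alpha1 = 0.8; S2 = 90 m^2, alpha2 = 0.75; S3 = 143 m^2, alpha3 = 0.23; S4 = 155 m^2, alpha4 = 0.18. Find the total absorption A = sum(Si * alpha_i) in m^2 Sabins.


182 * 0.8 = 145.6
90 * 0.75 = 67.5
143 * 0.23 = 32.89
155 * 0.18 = 27.9
A_total = 145.6 + 67.5 + 32.89 + 27.9 = 273.89 m^2


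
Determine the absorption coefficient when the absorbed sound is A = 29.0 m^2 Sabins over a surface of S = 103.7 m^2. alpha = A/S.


Absorption coefficient = absorbed power / incident power
alpha = A / S = 29.0 / 103.7 = 0.27965


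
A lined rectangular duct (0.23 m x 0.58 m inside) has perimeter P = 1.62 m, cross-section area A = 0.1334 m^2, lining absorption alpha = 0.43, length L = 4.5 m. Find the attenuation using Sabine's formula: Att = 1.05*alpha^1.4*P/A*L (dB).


alpha^1.4 = 0.43^1.4 = 0.3068
Attenuation rate = 1.05 * alpha^1.4 * P / A
= 1.05 * 0.3068 * 1.62 / 0.1334 = 3.91204 dB/m
Total Att = 3.91204 * 4.5 = 17.604 dB


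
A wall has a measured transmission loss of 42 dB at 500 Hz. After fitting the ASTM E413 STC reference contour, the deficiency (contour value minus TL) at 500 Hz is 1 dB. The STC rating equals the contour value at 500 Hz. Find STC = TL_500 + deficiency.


By ASTM E413, STC = value of the fitted reference contour at 500 Hz.
Contour value at 500 Hz = TL_500 + deficiency = 42 + 1 = 43
STC = 43


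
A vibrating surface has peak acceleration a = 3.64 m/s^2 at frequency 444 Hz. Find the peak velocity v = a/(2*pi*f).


omega = 2*pi*f = 2*pi*444 = 2789.73 rad/s
v = a / omega = 3.64 / 2789.73 = 0.0013048 m/s


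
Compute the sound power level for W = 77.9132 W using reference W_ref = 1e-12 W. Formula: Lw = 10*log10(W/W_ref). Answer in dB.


W / W_ref = 77.9132 / 1e-12 = 7.79132e+13
Lw = 10 * log10(7.79132e+13) = 138.92 dB


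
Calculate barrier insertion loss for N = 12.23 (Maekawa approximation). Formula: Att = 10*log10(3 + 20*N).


3 + 20*N = 3 + 20*12.23 = 247.6
Att = 10*log10(247.6) = 23.938 dB


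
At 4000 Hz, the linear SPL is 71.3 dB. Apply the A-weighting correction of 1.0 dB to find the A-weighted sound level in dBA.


A-weighting table: 4000 Hz -> 1.0 dB correction
SPL_A = SPL + correction = 71.3 + (1.0) = 72.3 dBA


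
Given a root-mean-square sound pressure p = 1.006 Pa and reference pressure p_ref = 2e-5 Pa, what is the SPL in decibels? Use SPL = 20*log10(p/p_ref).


p / p_ref = 1.006 / 2e-5 = 50300
SPL = 20 * log10(50300) = 94.031 dB


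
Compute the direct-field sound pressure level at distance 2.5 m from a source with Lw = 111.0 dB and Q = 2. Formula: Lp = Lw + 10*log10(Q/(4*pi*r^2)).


4*pi*r^2 = 4*pi*2.5^2 = 78.5398 m^2
Q / (4*pi*r^2) = 2 / 78.5398 = 0.0254648
Lp = 111.0 + 10*log10(0.0254648) = 95.059 dB


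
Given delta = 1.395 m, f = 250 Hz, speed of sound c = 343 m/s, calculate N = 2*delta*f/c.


N = 2*delta*f/c = 2*delta/lambda, where lambda = c/f
lambda = 343 / 250 = 1.372 m
N = 2 * 1.395 / 1.372 = 2.0335


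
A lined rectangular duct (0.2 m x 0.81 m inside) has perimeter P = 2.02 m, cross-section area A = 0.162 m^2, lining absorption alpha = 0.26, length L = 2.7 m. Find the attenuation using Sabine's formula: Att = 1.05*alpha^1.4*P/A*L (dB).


alpha^1.4 = 0.26^1.4 = 0.151692
Attenuation rate = 1.05 * alpha^1.4 * P / A
= 1.05 * 0.151692 * 2.02 / 0.162 = 1.98604 dB/m
Total Att = 1.98604 * 2.7 = 5.3623 dB


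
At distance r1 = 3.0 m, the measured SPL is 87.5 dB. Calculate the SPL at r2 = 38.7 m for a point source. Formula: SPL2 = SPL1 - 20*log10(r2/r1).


r2/r1 = 38.7/3.0 = 12.9
Correction = 20*log10(12.9) = 22.2118 dB
SPL2 = 87.5 - 22.2118 = 65.288 dB


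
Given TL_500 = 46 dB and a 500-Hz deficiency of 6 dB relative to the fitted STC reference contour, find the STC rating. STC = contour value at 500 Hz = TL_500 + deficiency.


By ASTM E413, STC = value of the fitted reference contour at 500 Hz.
Contour value at 500 Hz = TL_500 + deficiency = 46 + 6 = 52
STC = 52


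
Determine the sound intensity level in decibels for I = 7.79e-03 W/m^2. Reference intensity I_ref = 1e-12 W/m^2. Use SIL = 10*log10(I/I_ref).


I / I_ref = 7.79e-03 / 1e-12 = 7.79e+09
SIL = 10 * log10(7.79e+09) = 98.915 dB


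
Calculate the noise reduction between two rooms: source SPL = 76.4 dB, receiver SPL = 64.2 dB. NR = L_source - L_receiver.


NR = L_source - L_receiver (difference between source and receiving room levels)
NR = 76.4 - 64.2 = 12.2 dB


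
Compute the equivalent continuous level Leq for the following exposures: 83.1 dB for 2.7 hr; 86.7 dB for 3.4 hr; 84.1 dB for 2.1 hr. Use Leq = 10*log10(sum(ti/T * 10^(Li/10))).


T_total = 2.7 + 3.4 + 2.1 = 8.2 hr
(2.7/8.2) * 10^(83.1/10) = 6.7228e+07
(3.4/8.2) * 10^(86.7/10) = 1.93939e+08
(2.1/8.2) * 10^(84.1/10) = 6.58272e+07
Sum = 6.7228e+07 + 1.93939e+08 + 6.58272e+07 = 3.26994e+08
Leq = 10*log10(3.26994e+08) = 85.145 dB


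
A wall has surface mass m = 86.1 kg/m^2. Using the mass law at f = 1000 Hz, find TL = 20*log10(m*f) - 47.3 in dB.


m * f = 86.1 * 1000 = 86100
20*log10(86100) = 98.7001 dB
TL = 98.7001 - 47.3 = 51.4 dB


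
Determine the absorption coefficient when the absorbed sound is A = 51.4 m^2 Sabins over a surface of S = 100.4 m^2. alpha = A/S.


Absorption coefficient = absorbed power / incident power
alpha = A / S = 51.4 / 100.4 = 0.51195


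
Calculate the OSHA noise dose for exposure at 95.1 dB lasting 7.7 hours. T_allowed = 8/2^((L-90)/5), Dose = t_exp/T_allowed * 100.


T_allowed = 8 / 2^((95.1 - 90)/5) = 3.94493 hr
Dose = 7.7 / 3.94493 * 100 = 195.19 %


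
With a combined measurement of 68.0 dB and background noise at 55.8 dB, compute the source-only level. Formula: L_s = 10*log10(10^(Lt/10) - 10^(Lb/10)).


10^(68.0/10) = 6.30957e+06
10^(55.8/10) = 380189
Difference = 6.30957e+06 - 380189 = 5.92938e+06
L_source = 10*log10(5.92938e+06) = 67.73 dB


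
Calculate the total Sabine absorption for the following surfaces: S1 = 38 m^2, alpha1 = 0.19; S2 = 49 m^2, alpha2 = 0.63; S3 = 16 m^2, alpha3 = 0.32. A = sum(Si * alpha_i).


38 * 0.19 = 7.22
49 * 0.63 = 30.87
16 * 0.32 = 5.12
A_total = 7.22 + 30.87 + 5.12 = 43.21 m^2


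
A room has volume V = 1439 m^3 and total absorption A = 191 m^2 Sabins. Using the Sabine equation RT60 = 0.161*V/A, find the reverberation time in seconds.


RT60 = 0.161 * 1439 / 191 = 1.213 s


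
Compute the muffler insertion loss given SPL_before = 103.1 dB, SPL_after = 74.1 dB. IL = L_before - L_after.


Insertion loss = SPL without muffler - SPL with muffler
IL = 103.1 - 74.1 = 29 dB


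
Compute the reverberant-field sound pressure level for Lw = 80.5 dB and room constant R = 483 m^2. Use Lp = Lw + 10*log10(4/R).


4/R = 4/483 = 0.00828157
Lp = 80.5 + 10*log10(0.00828157) = 59.681 dB


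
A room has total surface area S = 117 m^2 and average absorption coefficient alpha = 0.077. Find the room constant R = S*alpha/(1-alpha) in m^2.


R = 117 * 0.077 / (1 - 0.077) = 9.7606 m^2


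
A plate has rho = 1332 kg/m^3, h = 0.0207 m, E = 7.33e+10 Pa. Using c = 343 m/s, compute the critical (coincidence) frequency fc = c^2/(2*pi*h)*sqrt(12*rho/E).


12*rho/E = 12*1332/7.33e+10 = 2.18063e-07
sqrt(12*rho/E) = sqrt(2.18063e-07) = 0.000466972
c^2/(2*pi*h) = 343^2/(2*pi*0.0207) = 904561
fc = 904561 * 0.000466972 = 422.4 Hz


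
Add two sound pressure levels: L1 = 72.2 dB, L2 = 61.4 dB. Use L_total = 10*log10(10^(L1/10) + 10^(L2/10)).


10^(72.2/10) = 1.65959e+07
10^(61.4/10) = 1.38038e+06
Sum = 1.65959e+07 + 1.38038e+06 = 1.79763e+07
L_total = 10*log10(1.79763e+07) = 72.547 dB


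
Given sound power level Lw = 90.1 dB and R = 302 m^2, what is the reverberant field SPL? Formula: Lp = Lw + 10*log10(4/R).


4/R = 4/302 = 0.013245
Lp = 90.1 + 10*log10(0.013245) = 71.321 dB


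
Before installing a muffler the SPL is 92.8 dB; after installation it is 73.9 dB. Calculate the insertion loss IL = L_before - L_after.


Insertion loss = SPL without muffler - SPL with muffler
IL = 92.8 - 73.9 = 18.9 dB


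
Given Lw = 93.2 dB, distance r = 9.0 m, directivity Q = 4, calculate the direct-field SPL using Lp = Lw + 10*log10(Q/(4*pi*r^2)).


4*pi*r^2 = 4*pi*9.0^2 = 1017.88 m^2
Q / (4*pi*r^2) = 4 / 1017.88 = 0.00392974
Lp = 93.2 + 10*log10(0.00392974) = 69.144 dB


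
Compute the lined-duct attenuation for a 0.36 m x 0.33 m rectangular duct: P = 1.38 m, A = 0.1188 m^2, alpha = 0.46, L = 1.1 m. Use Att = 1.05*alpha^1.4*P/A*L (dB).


alpha^1.4 = 0.46^1.4 = 0.337179
Attenuation rate = 1.05 * alpha^1.4 * P / A
= 1.05 * 0.337179 * 1.38 / 0.1188 = 4.11256 dB/m
Total Att = 4.11256 * 1.1 = 4.5238 dB


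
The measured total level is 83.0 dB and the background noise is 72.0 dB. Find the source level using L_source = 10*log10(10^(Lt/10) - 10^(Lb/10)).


10^(83.0/10) = 1.99526e+08
10^(72.0/10) = 1.58489e+07
Difference = 1.99526e+08 - 1.58489e+07 = 1.83677e+08
L_source = 10*log10(1.83677e+08) = 82.641 dB


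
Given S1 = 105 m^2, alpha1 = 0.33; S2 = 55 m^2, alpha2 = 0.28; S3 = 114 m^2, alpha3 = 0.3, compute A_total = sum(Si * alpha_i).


105 * 0.33 = 34.65
55 * 0.28 = 15.4
114 * 0.3 = 34.2
A_total = 34.65 + 15.4 + 34.2 = 84.25 m^2


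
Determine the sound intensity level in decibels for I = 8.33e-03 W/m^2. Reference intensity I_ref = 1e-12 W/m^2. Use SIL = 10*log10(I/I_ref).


I / I_ref = 8.33e-03 / 1e-12 = 8.33e+09
SIL = 10 * log10(8.33e+09) = 99.206 dB


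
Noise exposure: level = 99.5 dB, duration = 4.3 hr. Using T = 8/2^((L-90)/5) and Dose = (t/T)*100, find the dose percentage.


T_allowed = 8 / 2^((99.5 - 90)/5) = 2.14355 hr
Dose = 4.3 / 2.14355 * 100 = 200.6 %


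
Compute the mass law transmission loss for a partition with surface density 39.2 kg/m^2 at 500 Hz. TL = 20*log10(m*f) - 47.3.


m * f = 39.2 * 500 = 19600
20*log10(19600) = 85.8451 dB
TL = 85.8451 - 47.3 = 38.545 dB


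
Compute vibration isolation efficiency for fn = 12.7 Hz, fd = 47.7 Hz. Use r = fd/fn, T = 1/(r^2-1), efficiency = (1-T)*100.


r = 47.7 / 12.7 = 3.75591
r^2 - 1 = 3.75591^2 - 1 = 13.1069
T = 1/13.1069 = 0.0762957
Efficiency = (1 - 0.0762957)*100 = 92.37 %


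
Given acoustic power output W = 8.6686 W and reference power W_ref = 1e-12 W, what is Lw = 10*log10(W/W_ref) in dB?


W / W_ref = 8.6686 / 1e-12 = 8.6686e+12
Lw = 10 * log10(8.6686e+12) = 129.38 dB


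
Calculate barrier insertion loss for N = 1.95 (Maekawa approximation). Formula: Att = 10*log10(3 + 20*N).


3 + 20*N = 3 + 20*1.95 = 42
Att = 10*log10(42) = 16.232 dB


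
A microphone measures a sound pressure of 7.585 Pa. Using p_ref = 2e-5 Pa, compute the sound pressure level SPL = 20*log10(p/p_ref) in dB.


p / p_ref = 7.585 / 2e-5 = 379250
SPL = 20 * log10(379250) = 111.58 dB


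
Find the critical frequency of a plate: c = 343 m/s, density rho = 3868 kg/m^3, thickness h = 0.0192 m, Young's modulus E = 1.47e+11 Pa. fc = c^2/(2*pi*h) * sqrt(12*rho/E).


12*rho/E = 12*3868/1.47e+11 = 3.15755e-07
sqrt(12*rho/E) = sqrt(3.15755e-07) = 0.000561921
c^2/(2*pi*h) = 343^2/(2*pi*0.0192) = 975230
fc = 975230 * 0.000561921 = 548 Hz


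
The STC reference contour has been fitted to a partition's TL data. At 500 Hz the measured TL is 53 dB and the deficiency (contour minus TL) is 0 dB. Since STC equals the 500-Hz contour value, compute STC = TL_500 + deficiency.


By ASTM E413, STC = value of the fitted reference contour at 500 Hz.
Contour value at 500 Hz = TL_500 + deficiency = 53 + 0 = 53
STC = 53


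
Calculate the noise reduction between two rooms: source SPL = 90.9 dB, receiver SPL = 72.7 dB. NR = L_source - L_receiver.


NR = L_source - L_receiver (difference between source and receiving room levels)
NR = 90.9 - 72.7 = 18.2 dB


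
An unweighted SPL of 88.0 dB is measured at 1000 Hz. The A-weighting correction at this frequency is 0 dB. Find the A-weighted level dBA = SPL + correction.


A-weighting table: 1000 Hz -> 0 dB correction
SPL_A = SPL + correction = 88.0 + (0) = 88 dBA


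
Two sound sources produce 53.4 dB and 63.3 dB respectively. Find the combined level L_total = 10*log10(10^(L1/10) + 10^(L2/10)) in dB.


10^(53.4/10) = 218776
10^(63.3/10) = 2.13796e+06
Sum = 218776 + 2.13796e+06 = 2.35674e+06
L_total = 10*log10(2.35674e+06) = 63.723 dB


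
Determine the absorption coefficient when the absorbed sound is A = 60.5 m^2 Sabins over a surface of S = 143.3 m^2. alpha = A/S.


Absorption coefficient = absorbed power / incident power
alpha = A / S = 60.5 / 143.3 = 0.42219


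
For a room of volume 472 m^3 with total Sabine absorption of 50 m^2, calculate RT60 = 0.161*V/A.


RT60 = 0.161 * 472 / 50 = 1.5198 s


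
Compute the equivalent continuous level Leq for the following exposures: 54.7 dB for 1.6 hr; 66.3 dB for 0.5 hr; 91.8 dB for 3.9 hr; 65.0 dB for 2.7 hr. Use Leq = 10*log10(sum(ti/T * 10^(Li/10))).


T_total = 1.6 + 0.5 + 3.9 + 2.7 = 8.7 hr
(1.6/8.7) * 10^(54.7/10) = 54275.1
(0.5/8.7) * 10^(66.3/10) = 245161
(3.9/8.7) * 10^(91.8/10) = 6.78493e+08
(2.7/8.7) * 10^(65.0/10) = 981397
Sum = 54275.1 + 245161 + 6.78493e+08 + 981397 = 6.79774e+08
Leq = 10*log10(6.79774e+08) = 88.324 dB


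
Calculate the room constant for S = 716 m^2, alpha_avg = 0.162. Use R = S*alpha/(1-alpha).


R = 716 * 0.162 / (1 - 0.162) = 138.42 m^2


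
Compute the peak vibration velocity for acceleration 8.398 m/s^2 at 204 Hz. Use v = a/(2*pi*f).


omega = 2*pi*f = 2*pi*204 = 1281.77 rad/s
v = a / omega = 8.398 / 1281.77 = 0.0065519 m/s


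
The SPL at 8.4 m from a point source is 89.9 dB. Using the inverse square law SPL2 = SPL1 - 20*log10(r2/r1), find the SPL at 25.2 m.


r2/r1 = 25.2/8.4 = 3
Correction = 20*log10(3) = 9.54243 dB
SPL2 = 89.9 - 9.54243 = 80.358 dB


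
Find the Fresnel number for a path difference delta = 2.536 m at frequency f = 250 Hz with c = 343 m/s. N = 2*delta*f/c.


N = 2*delta*f/c = 2*delta/lambda, where lambda = c/f
lambda = 343 / 250 = 1.372 m
N = 2 * 2.536 / 1.372 = 3.6968


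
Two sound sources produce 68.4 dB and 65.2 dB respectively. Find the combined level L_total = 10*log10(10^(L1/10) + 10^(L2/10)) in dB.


10^(68.4/10) = 6.91831e+06
10^(65.2/10) = 3.31131e+06
Sum = 6.91831e+06 + 3.31131e+06 = 1.02296e+07
L_total = 10*log10(1.02296e+07) = 70.099 dB


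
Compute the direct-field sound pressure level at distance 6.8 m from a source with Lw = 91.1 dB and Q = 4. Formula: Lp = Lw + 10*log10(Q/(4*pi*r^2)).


4*pi*r^2 = 4*pi*6.8^2 = 581.069 m^2
Q / (4*pi*r^2) = 4 / 581.069 = 0.00688386
Lp = 91.1 + 10*log10(0.00688386) = 69.478 dB


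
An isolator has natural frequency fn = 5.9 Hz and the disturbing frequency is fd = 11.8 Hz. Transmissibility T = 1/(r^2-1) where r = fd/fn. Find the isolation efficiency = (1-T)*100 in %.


r = 11.8 / 5.9 = 2
r^2 - 1 = 2^2 - 1 = 3
T = 1/3 = 0.333333
Efficiency = (1 - 0.333333)*100 = 66.667 %


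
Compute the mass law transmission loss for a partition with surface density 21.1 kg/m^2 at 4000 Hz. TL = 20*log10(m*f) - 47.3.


m * f = 21.1 * 4000 = 84400
20*log10(84400) = 98.5268 dB
TL = 98.5268 - 47.3 = 51.227 dB


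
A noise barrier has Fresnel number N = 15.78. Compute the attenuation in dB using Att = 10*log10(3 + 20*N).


3 + 20*N = 3 + 20*15.78 = 318.6
Att = 10*log10(318.6) = 25.032 dB


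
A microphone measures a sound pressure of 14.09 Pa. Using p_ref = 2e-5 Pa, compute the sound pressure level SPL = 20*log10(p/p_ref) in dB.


p / p_ref = 14.09 / 2e-5 = 704500
SPL = 20 * log10(704500) = 116.96 dB


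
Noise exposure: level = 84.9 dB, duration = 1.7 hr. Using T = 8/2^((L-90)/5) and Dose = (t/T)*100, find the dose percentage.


T_allowed = 8 / 2^((84.9 - 90)/5) = 16.2234 hr
Dose = 1.7 / 16.2234 * 100 = 10.479 %


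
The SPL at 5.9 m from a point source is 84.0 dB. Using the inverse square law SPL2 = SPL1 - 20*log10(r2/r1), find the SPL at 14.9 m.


r2/r1 = 14.9/5.9 = 2.52542
Correction = 20*log10(2.52542) = 8.04667 dB
SPL2 = 84.0 - 8.04667 = 75.953 dB


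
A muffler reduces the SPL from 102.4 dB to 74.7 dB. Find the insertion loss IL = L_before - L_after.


Insertion loss = SPL without muffler - SPL with muffler
IL = 102.4 - 74.7 = 27.7 dB


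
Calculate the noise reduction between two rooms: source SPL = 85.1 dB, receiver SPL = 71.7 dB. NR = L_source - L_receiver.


NR = L_source - L_receiver (difference between source and receiving room levels)
NR = 85.1 - 71.7 = 13.4 dB


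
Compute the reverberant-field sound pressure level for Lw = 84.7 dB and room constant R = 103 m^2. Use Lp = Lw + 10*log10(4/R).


4/R = 4/103 = 0.038835
Lp = 84.7 + 10*log10(0.038835) = 70.592 dB


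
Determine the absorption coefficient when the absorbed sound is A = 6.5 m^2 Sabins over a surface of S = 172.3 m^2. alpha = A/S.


Absorption coefficient = absorbed power / incident power
alpha = A / S = 6.5 / 172.3 = 0.037725


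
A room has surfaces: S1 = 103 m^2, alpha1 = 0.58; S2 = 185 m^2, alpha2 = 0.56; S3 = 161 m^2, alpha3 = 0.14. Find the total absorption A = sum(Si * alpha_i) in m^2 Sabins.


103 * 0.58 = 59.74
185 * 0.56 = 103.6
161 * 0.14 = 22.54
A_total = 59.74 + 103.6 + 22.54 = 185.88 m^2


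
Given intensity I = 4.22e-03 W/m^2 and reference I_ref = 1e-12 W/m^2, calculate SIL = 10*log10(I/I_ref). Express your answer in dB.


I / I_ref = 4.22e-03 / 1e-12 = 4.22e+09
SIL = 10 * log10(4.22e+09) = 96.253 dB


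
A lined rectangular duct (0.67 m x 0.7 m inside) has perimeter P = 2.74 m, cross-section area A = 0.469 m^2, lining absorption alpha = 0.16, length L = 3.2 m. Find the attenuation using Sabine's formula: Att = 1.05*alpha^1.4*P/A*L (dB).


alpha^1.4 = 0.16^1.4 = 0.076872
Attenuation rate = 1.05 * alpha^1.4 * P / A
= 1.05 * 0.076872 * 2.74 / 0.469 = 0.471558 dB/m
Total Att = 0.471558 * 3.2 = 1.509 dB


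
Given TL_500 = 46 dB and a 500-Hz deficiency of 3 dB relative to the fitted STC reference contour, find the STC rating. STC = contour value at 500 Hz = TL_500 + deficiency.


By ASTM E413, STC = value of the fitted reference contour at 500 Hz.
Contour value at 500 Hz = TL_500 + deficiency = 46 + 3 = 49
STC = 49


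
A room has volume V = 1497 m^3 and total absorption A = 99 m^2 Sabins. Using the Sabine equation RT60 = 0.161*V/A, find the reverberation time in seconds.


RT60 = 0.161 * 1497 / 99 = 2.4345 s


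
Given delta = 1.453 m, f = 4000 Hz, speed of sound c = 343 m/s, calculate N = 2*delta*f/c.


N = 2*delta*f/c = 2*delta/lambda, where lambda = c/f
lambda = 343 / 4000 = 0.08575 m
N = 2 * 1.453 / 0.08575 = 33.889


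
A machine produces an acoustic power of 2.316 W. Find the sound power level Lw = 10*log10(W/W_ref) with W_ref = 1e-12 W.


W / W_ref = 2.316 / 1e-12 = 2.316e+12
Lw = 10 * log10(2.316e+12) = 123.65 dB


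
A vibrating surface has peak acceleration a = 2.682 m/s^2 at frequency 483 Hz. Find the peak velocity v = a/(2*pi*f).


omega = 2*pi*f = 2*pi*483 = 3034.78 rad/s
v = a / omega = 2.682 / 3034.78 = 0.00088375 m/s


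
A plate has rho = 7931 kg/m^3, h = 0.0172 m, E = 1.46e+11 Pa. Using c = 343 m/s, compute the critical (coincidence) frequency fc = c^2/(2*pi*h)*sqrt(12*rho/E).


12*rho/E = 12*7931/1.46e+11 = 6.51863e-07
sqrt(12*rho/E) = sqrt(6.51863e-07) = 0.00080738
c^2/(2*pi*h) = 343^2/(2*pi*0.0172) = 1.08863e+06
fc = 1.08863e+06 * 0.00080738 = 878.94 Hz


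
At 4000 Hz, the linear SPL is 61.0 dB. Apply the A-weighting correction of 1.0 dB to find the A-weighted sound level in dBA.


A-weighting table: 4000 Hz -> 1.0 dB correction
SPL_A = SPL + correction = 61.0 + (1.0) = 62 dBA


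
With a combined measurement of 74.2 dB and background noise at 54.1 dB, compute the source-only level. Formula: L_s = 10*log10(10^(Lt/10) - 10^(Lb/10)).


10^(74.2/10) = 2.63027e+07
10^(54.1/10) = 257040
Difference = 2.63027e+07 - 257040 = 2.60457e+07
L_source = 10*log10(2.60457e+07) = 74.157 dB


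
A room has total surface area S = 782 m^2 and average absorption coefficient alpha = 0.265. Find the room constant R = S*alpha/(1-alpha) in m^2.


R = 782 * 0.265 / (1 - 0.265) = 281.95 m^2


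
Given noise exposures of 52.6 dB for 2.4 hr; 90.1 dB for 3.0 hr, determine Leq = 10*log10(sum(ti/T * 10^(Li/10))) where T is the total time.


T_total = 2.4 + 3.0 = 5.4 hr
(2.4/5.4) * 10^(52.6/10) = 80875.6
(3.0/5.4) * 10^(90.1/10) = 5.68496e+08
Sum = 80875.6 + 5.68496e+08 = 5.68577e+08
Leq = 10*log10(5.68577e+08) = 87.548 dB


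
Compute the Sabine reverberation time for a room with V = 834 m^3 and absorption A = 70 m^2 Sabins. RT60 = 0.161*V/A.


RT60 = 0.161 * 834 / 70 = 1.9182 s


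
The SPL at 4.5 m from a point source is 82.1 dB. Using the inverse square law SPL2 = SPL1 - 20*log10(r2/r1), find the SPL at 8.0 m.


r2/r1 = 8.0/4.5 = 1.77778
Correction = 20*log10(1.77778) = 4.99756 dB
SPL2 = 82.1 - 4.99756 = 77.102 dB


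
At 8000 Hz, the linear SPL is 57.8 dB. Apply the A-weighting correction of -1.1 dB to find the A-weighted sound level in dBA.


A-weighting table: 8000 Hz -> -1.1 dB correction
SPL_A = SPL + correction = 57.8 + (-1.1) = 56.7 dBA


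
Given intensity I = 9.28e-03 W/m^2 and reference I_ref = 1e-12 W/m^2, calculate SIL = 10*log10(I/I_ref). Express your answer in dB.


I / I_ref = 9.28e-03 / 1e-12 = 9.28e+09
SIL = 10 * log10(9.28e+09) = 99.675 dB


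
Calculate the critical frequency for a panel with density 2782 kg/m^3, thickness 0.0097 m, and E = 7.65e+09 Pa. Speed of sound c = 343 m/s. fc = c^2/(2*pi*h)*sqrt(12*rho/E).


12*rho/E = 12*2782/7.65e+09 = 4.36392e-06
sqrt(12*rho/E) = sqrt(4.36392e-06) = 0.002089
c^2/(2*pi*h) = 343^2/(2*pi*0.0097) = 1.93035e+06
fc = 1.93035e+06 * 0.002089 = 4032.5 Hz


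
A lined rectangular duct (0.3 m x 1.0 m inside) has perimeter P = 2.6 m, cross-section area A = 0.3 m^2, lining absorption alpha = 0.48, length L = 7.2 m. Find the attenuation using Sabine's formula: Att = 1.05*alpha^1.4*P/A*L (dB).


alpha^1.4 = 0.48^1.4 = 0.35788
Attenuation rate = 1.05 * alpha^1.4 * P / A
= 1.05 * 0.35788 * 2.6 / 0.3 = 3.25671 dB/m
Total Att = 3.25671 * 7.2 = 23.448 dB


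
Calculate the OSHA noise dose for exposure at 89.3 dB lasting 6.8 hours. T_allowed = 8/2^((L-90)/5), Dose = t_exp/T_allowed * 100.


T_allowed = 8 / 2^((89.3 - 90)/5) = 8.81524 hr
Dose = 6.8 / 8.81524 * 100 = 77.139 %


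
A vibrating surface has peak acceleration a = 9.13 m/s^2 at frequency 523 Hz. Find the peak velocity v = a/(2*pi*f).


omega = 2*pi*f = 2*pi*523 = 3286.11 rad/s
v = a / omega = 9.13 / 3286.11 = 0.0027784 m/s


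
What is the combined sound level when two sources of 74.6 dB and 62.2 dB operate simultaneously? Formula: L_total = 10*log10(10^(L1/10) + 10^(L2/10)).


10^(74.6/10) = 2.88403e+07
10^(62.2/10) = 1.65959e+06
Sum = 2.88403e+07 + 1.65959e+06 = 3.04999e+07
L_total = 10*log10(3.04999e+07) = 74.843 dB


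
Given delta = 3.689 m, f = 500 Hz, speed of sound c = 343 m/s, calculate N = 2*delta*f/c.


N = 2*delta*f/c = 2*delta/lambda, where lambda = c/f
lambda = 343 / 500 = 0.686 m
N = 2 * 3.689 / 0.686 = 10.755


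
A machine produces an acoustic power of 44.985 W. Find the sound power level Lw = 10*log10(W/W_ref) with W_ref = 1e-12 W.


W / W_ref = 44.985 / 1e-12 = 4.4985e+13
Lw = 10 * log10(4.4985e+13) = 136.53 dB


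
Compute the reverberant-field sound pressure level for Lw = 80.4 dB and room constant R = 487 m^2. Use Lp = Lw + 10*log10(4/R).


4/R = 4/487 = 0.00821355
Lp = 80.4 + 10*log10(0.00821355) = 59.545 dB


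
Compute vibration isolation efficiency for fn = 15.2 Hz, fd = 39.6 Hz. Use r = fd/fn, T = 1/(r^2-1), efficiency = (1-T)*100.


r = 39.6 / 15.2 = 2.60526
r^2 - 1 = 2.60526^2 - 1 = 5.78738
T = 1/5.78738 = 0.17279
Efficiency = (1 - 0.17279)*100 = 82.721 %


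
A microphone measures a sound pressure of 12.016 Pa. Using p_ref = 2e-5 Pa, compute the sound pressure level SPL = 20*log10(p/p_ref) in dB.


p / p_ref = 12.016 / 2e-5 = 600800
SPL = 20 * log10(600800) = 115.57 dB


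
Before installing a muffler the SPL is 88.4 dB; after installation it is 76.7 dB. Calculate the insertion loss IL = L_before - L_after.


Insertion loss = SPL without muffler - SPL with muffler
IL = 88.4 - 76.7 = 11.7 dB


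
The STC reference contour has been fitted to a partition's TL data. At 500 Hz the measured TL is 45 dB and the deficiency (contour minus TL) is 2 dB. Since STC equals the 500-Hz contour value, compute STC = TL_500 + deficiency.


By ASTM E413, STC = value of the fitted reference contour at 500 Hz.
Contour value at 500 Hz = TL_500 + deficiency = 45 + 2 = 47
STC = 47


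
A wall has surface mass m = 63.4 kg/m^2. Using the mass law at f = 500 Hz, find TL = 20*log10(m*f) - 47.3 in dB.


m * f = 63.4 * 500 = 31700
20*log10(31700) = 90.0212 dB
TL = 90.0212 - 47.3 = 42.721 dB


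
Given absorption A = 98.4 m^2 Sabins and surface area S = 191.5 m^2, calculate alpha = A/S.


Absorption coefficient = absorbed power / incident power
alpha = A / S = 98.4 / 191.5 = 0.51384


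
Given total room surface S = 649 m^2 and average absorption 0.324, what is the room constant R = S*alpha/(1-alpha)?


R = 649 * 0.324 / (1 - 0.324) = 311.06 m^2


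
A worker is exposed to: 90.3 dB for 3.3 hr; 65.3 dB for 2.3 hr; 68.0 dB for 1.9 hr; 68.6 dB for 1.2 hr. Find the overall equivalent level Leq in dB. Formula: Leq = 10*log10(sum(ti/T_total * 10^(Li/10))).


T_total = 3.3 + 2.3 + 1.9 + 1.2 = 8.7 hr
(3.3/8.7) * 10^(90.3/10) = 4.06438e+08
(2.3/8.7) * 10^(65.3/10) = 895795
(1.9/8.7) * 10^(68.0/10) = 1.37795e+06
(1.2/8.7) * 10^(68.6/10) = 999222
Sum = 4.06438e+08 + 895795 + 1.37795e+06 + 999222 = 4.09711e+08
Leq = 10*log10(4.09711e+08) = 86.125 dB


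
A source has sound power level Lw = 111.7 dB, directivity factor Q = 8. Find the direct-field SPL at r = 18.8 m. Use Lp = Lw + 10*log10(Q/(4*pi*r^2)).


4*pi*r^2 = 4*pi*18.8^2 = 4441.46 m^2
Q / (4*pi*r^2) = 8 / 4441.46 = 0.00180121
Lp = 111.7 + 10*log10(0.00180121) = 84.256 dB


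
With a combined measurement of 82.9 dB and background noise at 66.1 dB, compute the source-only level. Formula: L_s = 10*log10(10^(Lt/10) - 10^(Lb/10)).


10^(82.9/10) = 1.94984e+08
10^(66.1/10) = 4.0738e+06
Difference = 1.94984e+08 - 4.0738e+06 = 1.9091e+08
L_source = 10*log10(1.9091e+08) = 82.808 dB


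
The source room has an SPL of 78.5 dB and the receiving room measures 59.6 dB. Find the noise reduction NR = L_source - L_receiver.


NR = L_source - L_receiver (difference between source and receiving room levels)
NR = 78.5 - 59.6 = 18.9 dB


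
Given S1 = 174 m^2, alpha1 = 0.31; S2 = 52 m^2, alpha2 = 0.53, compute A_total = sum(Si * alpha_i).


174 * 0.31 = 53.94
52 * 0.53 = 27.56
A_total = 53.94 + 27.56 = 81.5 m^2


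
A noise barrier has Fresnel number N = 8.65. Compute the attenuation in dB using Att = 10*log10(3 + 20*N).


3 + 20*N = 3 + 20*8.65 = 176
Att = 10*log10(176) = 22.455 dB


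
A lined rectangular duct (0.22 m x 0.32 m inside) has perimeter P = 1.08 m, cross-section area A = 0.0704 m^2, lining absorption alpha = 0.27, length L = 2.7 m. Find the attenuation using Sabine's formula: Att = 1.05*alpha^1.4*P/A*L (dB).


alpha^1.4 = 0.27^1.4 = 0.159922
Attenuation rate = 1.05 * alpha^1.4 * P / A
= 1.05 * 0.159922 * 1.08 / 0.0704 = 2.57602 dB/m
Total Att = 2.57602 * 2.7 = 6.9553 dB


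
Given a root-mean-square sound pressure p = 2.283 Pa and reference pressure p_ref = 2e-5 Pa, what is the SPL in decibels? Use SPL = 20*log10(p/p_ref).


p / p_ref = 2.283 / 2e-5 = 114150
SPL = 20 * log10(114150) = 101.15 dB


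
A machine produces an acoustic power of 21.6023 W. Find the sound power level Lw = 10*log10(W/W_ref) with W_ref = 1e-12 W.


W / W_ref = 21.6023 / 1e-12 = 2.16023e+13
Lw = 10 * log10(2.16023e+13) = 133.34 dB


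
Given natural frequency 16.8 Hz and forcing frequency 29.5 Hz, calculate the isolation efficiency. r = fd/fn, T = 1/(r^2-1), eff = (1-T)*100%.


r = 29.5 / 16.8 = 1.75595
r^2 - 1 = 1.75595^2 - 1 = 2.08336
T = 1/2.08336 = 0.479994
Efficiency = (1 - 0.479994)*100 = 52.001 %


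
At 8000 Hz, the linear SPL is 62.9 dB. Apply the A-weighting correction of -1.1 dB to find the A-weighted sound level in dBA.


A-weighting table: 8000 Hz -> -1.1 dB correction
SPL_A = SPL + correction = 62.9 + (-1.1) = 61.8 dBA


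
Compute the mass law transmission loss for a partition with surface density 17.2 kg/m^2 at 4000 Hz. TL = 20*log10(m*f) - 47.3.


m * f = 17.2 * 4000 = 68800
20*log10(68800) = 96.7518 dB
TL = 96.7518 - 47.3 = 49.452 dB


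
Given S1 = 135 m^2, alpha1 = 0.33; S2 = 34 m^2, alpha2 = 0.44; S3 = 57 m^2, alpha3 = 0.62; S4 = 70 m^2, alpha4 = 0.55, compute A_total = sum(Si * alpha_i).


135 * 0.33 = 44.55
34 * 0.44 = 14.96
57 * 0.62 = 35.34
70 * 0.55 = 38.5
A_total = 44.55 + 14.96 + 35.34 + 38.5 = 133.35 m^2


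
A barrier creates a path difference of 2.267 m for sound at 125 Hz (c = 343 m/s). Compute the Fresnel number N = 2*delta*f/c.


N = 2*delta*f/c = 2*delta/lambda, where lambda = c/f
lambda = 343 / 125 = 2.744 m
N = 2 * 2.267 / 2.744 = 1.6523


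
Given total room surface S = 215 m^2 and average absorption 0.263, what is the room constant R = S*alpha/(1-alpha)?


R = 215 * 0.263 / (1 - 0.263) = 76.723 m^2


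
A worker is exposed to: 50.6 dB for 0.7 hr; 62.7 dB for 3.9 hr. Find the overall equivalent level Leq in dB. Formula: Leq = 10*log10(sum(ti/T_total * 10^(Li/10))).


T_total = 0.7 + 3.9 = 4.6 hr
(0.7/4.6) * 10^(50.6/10) = 17471.9
(3.9/4.6) * 10^(62.7/10) = 1.57873e+06
Sum = 17471.9 + 1.57873e+06 = 1.5962e+06
Leq = 10*log10(1.5962e+06) = 62.031 dB


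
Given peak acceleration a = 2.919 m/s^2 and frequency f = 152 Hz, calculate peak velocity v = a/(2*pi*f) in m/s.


omega = 2*pi*f = 2*pi*152 = 955.044 rad/s
v = a / omega = 2.919 / 955.044 = 0.0030564 m/s


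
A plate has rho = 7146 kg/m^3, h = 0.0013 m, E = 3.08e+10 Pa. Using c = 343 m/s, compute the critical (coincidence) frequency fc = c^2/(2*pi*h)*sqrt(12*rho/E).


12*rho/E = 12*7146/3.08e+10 = 2.78416e-06
sqrt(12*rho/E) = sqrt(2.78416e-06) = 0.00166858
c^2/(2*pi*h) = 343^2/(2*pi*0.0013) = 1.44034e+07
fc = 1.44034e+07 * 0.00166858 = 24033 Hz


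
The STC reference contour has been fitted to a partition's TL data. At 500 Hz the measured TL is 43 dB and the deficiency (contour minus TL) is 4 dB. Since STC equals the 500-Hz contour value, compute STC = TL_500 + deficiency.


By ASTM E413, STC = value of the fitted reference contour at 500 Hz.
Contour value at 500 Hz = TL_500 + deficiency = 43 + 4 = 47
STC = 47


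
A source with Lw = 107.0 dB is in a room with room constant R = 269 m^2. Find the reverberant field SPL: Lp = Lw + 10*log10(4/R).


4/R = 4/269 = 0.0148699
Lp = 107.0 + 10*log10(0.0148699) = 88.723 dB


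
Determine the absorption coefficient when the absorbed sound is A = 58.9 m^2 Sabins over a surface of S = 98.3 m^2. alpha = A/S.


Absorption coefficient = absorbed power / incident power
alpha = A / S = 58.9 / 98.3 = 0.59919


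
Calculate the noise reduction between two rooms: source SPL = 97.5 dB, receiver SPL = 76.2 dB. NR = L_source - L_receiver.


NR = L_source - L_receiver (difference between source and receiving room levels)
NR = 97.5 - 76.2 = 21.3 dB


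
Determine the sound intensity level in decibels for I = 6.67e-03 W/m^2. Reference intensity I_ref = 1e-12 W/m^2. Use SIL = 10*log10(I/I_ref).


I / I_ref = 6.67e-03 / 1e-12 = 6.67e+09
SIL = 10 * log10(6.67e+09) = 98.241 dB


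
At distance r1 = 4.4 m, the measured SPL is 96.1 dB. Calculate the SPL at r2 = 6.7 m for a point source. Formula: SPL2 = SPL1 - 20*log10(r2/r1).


r2/r1 = 6.7/4.4 = 1.52273
Correction = 20*log10(1.52273) = 3.65246 dB
SPL2 = 96.1 - 3.65246 = 92.448 dB


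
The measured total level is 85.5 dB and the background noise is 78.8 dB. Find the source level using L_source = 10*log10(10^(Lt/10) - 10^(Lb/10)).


10^(85.5/10) = 3.54813e+08
10^(78.8/10) = 7.58578e+07
Difference = 3.54813e+08 - 7.58578e+07 = 2.78955e+08
L_source = 10*log10(2.78955e+08) = 84.455 dB


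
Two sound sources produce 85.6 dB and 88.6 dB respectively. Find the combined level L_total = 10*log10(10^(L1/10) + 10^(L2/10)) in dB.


10^(85.6/10) = 3.63078e+08
10^(88.6/10) = 7.24436e+08
Sum = 3.63078e+08 + 7.24436e+08 = 1.08751e+09
L_total = 10*log10(1.08751e+09) = 90.364 dB


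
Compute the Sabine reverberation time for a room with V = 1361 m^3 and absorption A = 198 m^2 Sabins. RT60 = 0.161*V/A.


RT60 = 0.161 * 1361 / 198 = 1.1067 s


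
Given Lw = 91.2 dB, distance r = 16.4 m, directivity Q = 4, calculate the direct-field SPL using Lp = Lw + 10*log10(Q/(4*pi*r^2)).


4*pi*r^2 = 4*pi*16.4^2 = 3379.85 m^2
Q / (4*pi*r^2) = 4 / 3379.85 = 0.00118348
Lp = 91.2 + 10*log10(0.00118348) = 61.932 dB
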